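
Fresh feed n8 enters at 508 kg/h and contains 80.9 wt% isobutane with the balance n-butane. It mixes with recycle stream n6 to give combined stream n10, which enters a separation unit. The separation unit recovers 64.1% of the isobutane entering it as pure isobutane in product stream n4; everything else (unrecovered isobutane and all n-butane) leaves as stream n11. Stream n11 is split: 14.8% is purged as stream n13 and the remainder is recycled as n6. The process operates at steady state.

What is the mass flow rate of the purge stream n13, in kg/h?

n-butane enters only via n8 and leaves only via the purge: 508×0.191 = 0.148×(n-butane in n11), and the separation unit passes all n-butane, so n-butane in n10 = n-butane in n11 = 655.59 kg/h.
isobutane in n10: m_A = 508×0.809 + (1−0.148)·(1−0.641)·m_A, so m_A = 410.97/0.6941 = 592.07 kg/h.
n11 = (1−0.641)×592.07 + 655.59 = 868.15 kg/h.
Purge n13 = 0.148×868.15 = 128.49 kg/h.

128.5 kg/h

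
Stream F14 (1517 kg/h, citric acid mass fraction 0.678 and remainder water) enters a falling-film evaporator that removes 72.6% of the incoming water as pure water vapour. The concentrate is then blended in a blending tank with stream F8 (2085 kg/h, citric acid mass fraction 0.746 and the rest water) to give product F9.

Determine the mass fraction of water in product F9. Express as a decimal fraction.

Vapour removed = 0.726×0.322×1517 = 354.63 kg/h; concentrate = 1162.4 kg/h.
water reaching the mixer = 133.84 (from concentrate) + 2085×0.254 = 663.43 kg/h.
Product flow = 1162.4 + 2085 = 3247.4 kg/h; water fraction = 0.204.

0.204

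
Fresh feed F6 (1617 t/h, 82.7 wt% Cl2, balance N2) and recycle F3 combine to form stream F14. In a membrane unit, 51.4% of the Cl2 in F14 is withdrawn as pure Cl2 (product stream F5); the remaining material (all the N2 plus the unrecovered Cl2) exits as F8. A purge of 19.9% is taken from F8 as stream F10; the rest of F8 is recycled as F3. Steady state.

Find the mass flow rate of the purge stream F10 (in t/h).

491.5 t/h

N2 enters only via F6 and leaves only via the purge: 1617×0.173 = 0.199×(N2 in F8), and the membrane unit passes all N2, so N2 in F14 = N2 in F8 = 1405.7 t/h.
Cl2 in F14: m_A = 1617×0.827 + (1−0.199)·(1−0.514)·m_A, so m_A = 1337.3/0.6107 = 2189.7 t/h.
F8 = (1−0.514)×2189.7 + 1405.7 = 2469.9 t/h.
Purge F10 = 0.199×2469.9 = 491.51 t/h.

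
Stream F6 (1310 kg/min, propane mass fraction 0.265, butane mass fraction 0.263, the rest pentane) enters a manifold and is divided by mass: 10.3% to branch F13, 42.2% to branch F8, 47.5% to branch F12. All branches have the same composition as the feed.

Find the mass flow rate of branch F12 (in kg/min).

Branch F12 flow = 0.475×1310 = 622.25 kg/min.

622.2 kg/min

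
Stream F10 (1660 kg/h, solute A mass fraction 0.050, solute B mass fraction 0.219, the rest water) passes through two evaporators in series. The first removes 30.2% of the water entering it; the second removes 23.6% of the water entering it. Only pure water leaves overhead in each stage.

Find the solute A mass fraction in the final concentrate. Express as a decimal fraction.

water in feed = 1660×0.731 = 1213.5 kg/h.
After stage 1: water left = (1−0.302)×1213.5 = 847; stream total = 1293.5 kg/h.
After stage 2: water left = (1−0.236)×847 = 647.1; final concentrate = 1093.6 kg/h.
solute A fraction = 83/1093.6 = 0.076.

0.076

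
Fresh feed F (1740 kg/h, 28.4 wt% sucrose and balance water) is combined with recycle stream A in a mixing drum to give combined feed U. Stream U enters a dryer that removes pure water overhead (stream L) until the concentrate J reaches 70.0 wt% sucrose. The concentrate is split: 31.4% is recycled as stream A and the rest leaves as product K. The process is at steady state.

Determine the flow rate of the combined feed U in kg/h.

Overall sucrose balance (none leaves overhead): sucrose in fresh feed = sucrose in product, i.e. 1740×0.284 = (1−0.314)·J·0.700.
J = 494.16/(0.700×0.686) = 1029.1 kg/h.
Recycle A = 0.314×1029.1 = 323.13 kg/h.
Combined feed U = 1740 + 323.13 = 2063.1 kg/h.

2063 kg/h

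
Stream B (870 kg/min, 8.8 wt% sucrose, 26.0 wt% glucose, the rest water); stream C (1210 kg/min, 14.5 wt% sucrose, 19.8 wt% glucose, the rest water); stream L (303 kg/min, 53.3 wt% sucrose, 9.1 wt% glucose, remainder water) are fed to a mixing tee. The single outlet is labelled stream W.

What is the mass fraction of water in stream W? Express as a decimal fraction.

0.6194

Total flow out = 870 + 1210 + 303 = 2383 kg/min.
water in = 870×0.652 + 1210×0.657 + 303×0.376 = 1476.1 kg/min.
water mass fraction in W = 1476.1/2383 = 0.6194.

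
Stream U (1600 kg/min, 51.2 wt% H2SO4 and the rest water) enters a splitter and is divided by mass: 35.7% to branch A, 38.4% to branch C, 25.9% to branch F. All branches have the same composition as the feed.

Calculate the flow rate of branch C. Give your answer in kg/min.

Branch C flow = 0.384×1600 = 614.4 kg/min.

614.4 kg/min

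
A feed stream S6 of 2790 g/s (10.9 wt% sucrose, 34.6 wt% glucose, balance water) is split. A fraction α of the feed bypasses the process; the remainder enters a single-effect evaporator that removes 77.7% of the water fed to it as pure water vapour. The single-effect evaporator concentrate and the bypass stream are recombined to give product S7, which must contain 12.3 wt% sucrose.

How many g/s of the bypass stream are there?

All 2790×0.109 = 304.11 g/s of sucrose reaches S7, so S7 = 304.11/0.123 = 2472.4 g/s and vapour = 317.56 g/s.
The evaporator receives (1−α)·2790 of feed at 0.545 water and removes 0.777 of that water:
0.777×0.545×(1−α)×2790 = 317.56
(1−α) = 317.56/1181.5 = 0.2688;  α = 0.7312.
Bypass flow = 0.7312×2790 = 2040.1 g/s.

2040 g/s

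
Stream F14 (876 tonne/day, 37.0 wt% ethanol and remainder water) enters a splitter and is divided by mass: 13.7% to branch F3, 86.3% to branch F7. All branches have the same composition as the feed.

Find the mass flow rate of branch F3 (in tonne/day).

Branch F3 flow = 0.137×876 = 120.01 tonne/day.

120 tonne/day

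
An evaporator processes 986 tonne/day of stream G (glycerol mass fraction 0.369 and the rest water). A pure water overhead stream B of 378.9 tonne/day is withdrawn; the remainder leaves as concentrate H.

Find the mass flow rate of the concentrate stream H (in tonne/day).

607.1 tonne/day

Concentrate = 986 − 378.9 = 607.1 tonne/day.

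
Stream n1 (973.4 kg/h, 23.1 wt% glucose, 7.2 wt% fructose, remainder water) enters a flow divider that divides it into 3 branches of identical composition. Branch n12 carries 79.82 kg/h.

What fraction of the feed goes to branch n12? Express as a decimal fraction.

0.082

Fraction to n12 = 79.82/973.4 = 0.0820.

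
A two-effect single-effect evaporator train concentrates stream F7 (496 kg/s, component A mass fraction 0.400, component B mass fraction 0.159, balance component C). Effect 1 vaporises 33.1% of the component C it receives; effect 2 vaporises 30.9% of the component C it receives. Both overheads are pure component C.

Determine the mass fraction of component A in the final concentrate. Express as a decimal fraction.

component C in feed = 496×0.441 = 218.74 kg/s.
After stage 1: component C left = (1−0.331)×218.74 = 146.33; stream total = 423.6 kg/s.
After stage 2: component C left = (1−0.309)×146.33 = 101.12; final concentrate = 378.38 kg/s.
component A fraction = 198.4/378.38 = 0.524.

0.524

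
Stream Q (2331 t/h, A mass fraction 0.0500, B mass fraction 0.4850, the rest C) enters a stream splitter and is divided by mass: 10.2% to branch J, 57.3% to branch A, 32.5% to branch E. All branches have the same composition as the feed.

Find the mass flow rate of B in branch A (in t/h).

Branch A total = 0.573×2331 = 1335.7 t/h.
B in A = 0.485×1335.7 = 647.8 t/h.

647.8 t/h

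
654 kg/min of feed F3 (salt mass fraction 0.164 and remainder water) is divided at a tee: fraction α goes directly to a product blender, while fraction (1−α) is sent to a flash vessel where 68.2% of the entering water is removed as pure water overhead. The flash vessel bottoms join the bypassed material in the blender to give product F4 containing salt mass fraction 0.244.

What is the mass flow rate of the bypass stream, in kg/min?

All 654×0.164 = 107.26 kg/min of salt reaches F4, so F4 = 107.26/0.244 = 439.57 kg/min and vapour = 214.43 kg/min.
The evaporator receives (1−α)·654 of feed at 0.836 water and removes 0.682 of that water:
0.682×0.836×(1−α)×654 = 214.43
(1−α) = 214.43/372.88 = 0.5751;  α = 0.4249.
Bypass flow = 0.4249×654 = 277.91 kg/min.

277.9 kg/min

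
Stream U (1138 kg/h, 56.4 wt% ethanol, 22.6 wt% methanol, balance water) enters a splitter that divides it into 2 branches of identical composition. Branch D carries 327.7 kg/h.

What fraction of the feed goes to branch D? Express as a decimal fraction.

Fraction to D = 327.7/1138 = 0.2880.

0.288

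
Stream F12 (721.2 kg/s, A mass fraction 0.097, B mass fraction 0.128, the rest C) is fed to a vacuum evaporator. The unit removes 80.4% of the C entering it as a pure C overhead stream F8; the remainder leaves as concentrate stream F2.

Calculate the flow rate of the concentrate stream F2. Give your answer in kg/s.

271.8 kg/s

C entering = 721.2×0.775 = 558.93 kg/s; overhead removed = 0.804×558.93 = 449.38 kg/s.
Concentrate = 721.2 − 449.38 = 271.82 kg/s.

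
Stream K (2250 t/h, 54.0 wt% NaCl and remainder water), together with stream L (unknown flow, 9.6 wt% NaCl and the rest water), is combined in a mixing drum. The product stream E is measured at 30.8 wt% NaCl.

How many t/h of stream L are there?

Let L be the unknown flow. Total out = 2250 + L.
NaCl balance: 1215 + 0.096·L = 0.308·(2250 + L)
(0.096 − 0.308)·L = 0.308×2250 − 1215 = -522
L = -522 / -0.212 = 2462.3 t/h

2462 t/h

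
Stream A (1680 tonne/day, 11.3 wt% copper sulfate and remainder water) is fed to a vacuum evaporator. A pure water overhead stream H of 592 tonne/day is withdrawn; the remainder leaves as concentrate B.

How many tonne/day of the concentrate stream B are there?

1088 tonne/day

Concentrate = 1680 − 592 = 1088 tonne/day.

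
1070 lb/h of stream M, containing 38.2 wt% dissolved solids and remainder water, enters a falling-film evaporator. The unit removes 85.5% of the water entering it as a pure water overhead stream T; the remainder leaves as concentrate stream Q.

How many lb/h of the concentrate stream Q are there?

water entering = 1070×0.618 = 661.26 lb/h; overhead removed = 0.855×661.26 = 565.38 lb/h.
Concentrate = 1070 − 565.38 = 504.62 lb/h.

504.6 lb/h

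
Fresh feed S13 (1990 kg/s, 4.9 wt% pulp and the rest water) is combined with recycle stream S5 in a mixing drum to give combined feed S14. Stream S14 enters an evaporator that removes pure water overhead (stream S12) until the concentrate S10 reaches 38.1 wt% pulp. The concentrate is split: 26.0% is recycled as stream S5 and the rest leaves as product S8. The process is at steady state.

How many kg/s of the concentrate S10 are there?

Overall pulp balance (none leaves overhead): pulp in fresh feed = pulp in product, i.e. 1990×0.049 = (1−0.260)·S10·0.381.
S10 = 97.51/(0.381×0.740) = 345.85 kg/s.

345.9 kg/s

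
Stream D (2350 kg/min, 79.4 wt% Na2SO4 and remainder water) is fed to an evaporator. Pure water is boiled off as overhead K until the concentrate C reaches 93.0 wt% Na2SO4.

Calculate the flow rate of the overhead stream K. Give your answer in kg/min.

Na2SO4 is conserved: 2350×0.794 = 1865.9 kg/min all reports to the concentrate.
Concentrate = 1865.9/(target fraction) = 2006.3 kg/min.
Overhead = 2350 − 2006.3 = 343.66 kg/min.

343.7 kg/min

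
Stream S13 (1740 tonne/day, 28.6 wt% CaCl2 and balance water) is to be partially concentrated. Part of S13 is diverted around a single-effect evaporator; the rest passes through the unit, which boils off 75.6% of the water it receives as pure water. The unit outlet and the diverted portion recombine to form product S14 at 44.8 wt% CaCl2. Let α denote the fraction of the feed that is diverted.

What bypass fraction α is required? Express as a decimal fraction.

All 1740×0.286 = 497.64 tonne/day of CaCl2 reaches S14, so S14 = 497.64/0.448 = 1110.8 tonne/day and vapour = 629.2 tonne/day.
The evaporator receives (1−α)·1740 of feed at 0.714 water and removes 0.756 of that water:
0.756×0.714×(1−α)×1740 = 629.2
(1−α) = 629.2/939.22 = 0.6699;  α = 0.3301.

0.330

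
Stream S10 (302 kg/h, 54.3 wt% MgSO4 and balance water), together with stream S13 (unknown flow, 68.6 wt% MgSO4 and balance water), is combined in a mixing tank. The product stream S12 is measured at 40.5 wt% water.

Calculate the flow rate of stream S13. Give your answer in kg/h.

Let S13 be the unknown flow. Total out = 302 + S13.
water balance: 138.01 + 0.314·S13 = 0.405·(302 + S13)
(0.314 − 0.405)·S13 = 0.405×302 − 138.01 = -15.704
S13 = -15.704 / -0.091 = 172.57 kg/h

172.6 kg/h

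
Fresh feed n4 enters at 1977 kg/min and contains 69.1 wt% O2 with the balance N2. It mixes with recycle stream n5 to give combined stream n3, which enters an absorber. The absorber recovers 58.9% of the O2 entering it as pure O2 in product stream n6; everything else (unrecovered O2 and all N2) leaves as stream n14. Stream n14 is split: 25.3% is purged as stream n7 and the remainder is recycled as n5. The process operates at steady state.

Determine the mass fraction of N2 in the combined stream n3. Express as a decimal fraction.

0.5505

N2 enters only via n4 and leaves only via the purge: 1977×0.309 = 0.253×(N2 in n14), and the absorber passes all N2, so N2 in n3 = N2 in n14 = 2414.6 kg/min.
O2 in n3: m_A = 1977×0.691 + (1−0.253)·(1−0.589)·m_A, so m_A = 1366.1/0.6930 = 1971.3 kg/min.
n3 = 1971.3 + 2414.6 = 4385.9 kg/min.
N2 fraction in n3 = 2414.6/4385.9 = 0.5505.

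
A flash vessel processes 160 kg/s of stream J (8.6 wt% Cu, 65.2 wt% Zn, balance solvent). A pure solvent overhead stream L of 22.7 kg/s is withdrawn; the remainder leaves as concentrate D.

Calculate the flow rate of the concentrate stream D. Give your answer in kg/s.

Concentrate = 160 − 22.7 = 137.3 kg/s.

137.3 kg/s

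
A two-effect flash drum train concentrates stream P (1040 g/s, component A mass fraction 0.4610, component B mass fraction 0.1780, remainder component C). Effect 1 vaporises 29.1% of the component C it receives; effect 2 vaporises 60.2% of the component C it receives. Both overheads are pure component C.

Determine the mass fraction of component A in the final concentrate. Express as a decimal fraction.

0.6222

component C in feed = 1040×0.361 = 375.44 g/s.
After stage 1: component C left = (1−0.291)×375.44 = 266.19; stream total = 930.75 g/s.
After stage 2: component C left = (1−0.602)×266.19 = 105.94; final concentrate = 770.5 g/s.
component A fraction = 479.44/770.5 = 0.6222.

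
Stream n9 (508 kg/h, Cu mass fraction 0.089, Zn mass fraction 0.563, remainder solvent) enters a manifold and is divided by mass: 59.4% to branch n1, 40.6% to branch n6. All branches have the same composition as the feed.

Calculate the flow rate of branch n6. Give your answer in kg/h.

206.2 kg/h

Branch n6 flow = 0.406×508 = 206.25 kg/h.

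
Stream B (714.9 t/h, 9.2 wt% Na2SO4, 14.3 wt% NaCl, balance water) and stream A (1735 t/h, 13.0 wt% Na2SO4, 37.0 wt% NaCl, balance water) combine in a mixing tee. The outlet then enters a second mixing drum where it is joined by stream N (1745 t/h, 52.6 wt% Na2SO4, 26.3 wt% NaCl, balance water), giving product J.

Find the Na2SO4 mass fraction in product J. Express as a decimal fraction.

0.2883

Overall, product flow = 4194.9 t/h.
Na2SO4 in = 714.9×0.092 + 1735×0.130 + 1745×0.526 = 1209.2 t/h.
Na2SO4 fraction in J = 0.2883.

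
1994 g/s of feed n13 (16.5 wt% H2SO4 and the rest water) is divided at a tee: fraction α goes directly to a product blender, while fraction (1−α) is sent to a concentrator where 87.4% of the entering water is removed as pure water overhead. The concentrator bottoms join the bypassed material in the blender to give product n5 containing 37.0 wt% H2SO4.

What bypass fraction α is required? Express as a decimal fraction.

All 1994×0.165 = 329.01 g/s of H2SO4 reaches n5, so n5 = 329.01/0.370 = 889.22 g/s and vapour = 1104.8 g/s.
The evaporator receives (1−α)·1994 of feed at 0.835 water and removes 0.874 of that water:
0.874×0.835×(1−α)×1994 = 1104.8
(1−α) = 1104.8/1455.2 = 0.7592;  α = 0.2408.

0.241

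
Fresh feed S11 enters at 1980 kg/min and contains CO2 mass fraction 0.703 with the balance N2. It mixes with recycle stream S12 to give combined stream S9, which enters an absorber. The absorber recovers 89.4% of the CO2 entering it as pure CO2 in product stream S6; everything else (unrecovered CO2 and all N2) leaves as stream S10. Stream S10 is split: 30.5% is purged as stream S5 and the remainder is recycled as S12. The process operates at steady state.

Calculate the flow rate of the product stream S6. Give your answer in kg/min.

CO2 in S9: m_A = 1980×0.703 + (1−0.305)·(1−0.894)·m_A, so m_A = 1391.9/0.9263 = 1502.6 kg/min.
Product S6 = 0.894×1502.6 = 1343.4 kg/min.

1343 kg/min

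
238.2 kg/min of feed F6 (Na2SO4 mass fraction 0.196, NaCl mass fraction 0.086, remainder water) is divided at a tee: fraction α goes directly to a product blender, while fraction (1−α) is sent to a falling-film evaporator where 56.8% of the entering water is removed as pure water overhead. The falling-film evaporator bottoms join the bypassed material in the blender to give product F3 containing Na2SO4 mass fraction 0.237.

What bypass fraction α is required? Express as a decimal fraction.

All 238.2×0.196 = 46.687 kg/min of Na2SO4 reaches F3, so F3 = 46.687/0.237 = 196.99 kg/min and vapour = 41.208 kg/min.
The evaporator receives (1−α)·238.2 of feed at 0.718 water and removes 0.568 of that water:
0.568×0.718×(1−α)×238.2 = 41.208
(1−α) = 41.208/97.144 = 0.4242;  α = 0.5758.

0.576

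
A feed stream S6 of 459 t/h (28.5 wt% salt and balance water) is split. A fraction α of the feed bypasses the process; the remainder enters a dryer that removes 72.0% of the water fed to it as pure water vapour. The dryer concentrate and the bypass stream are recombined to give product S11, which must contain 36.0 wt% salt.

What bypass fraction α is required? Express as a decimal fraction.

All 459×0.285 = 130.81 t/h of salt reaches S11, so S11 = 130.81/0.360 = 363.38 t/h and vapour = 95.625 t/h.
The evaporator receives (1−α)·459 of feed at 0.715 water and removes 0.720 of that water:
0.720×0.715×(1−α)×459 = 95.625
(1−α) = 95.625/236.29 = 0.4047;  α = 0.5953.

0.595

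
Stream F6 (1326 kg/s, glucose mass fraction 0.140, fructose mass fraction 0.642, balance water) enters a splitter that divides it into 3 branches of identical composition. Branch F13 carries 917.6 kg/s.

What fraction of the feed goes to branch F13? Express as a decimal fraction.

0.692

Fraction to F13 = 917.6/1326 = 0.6920.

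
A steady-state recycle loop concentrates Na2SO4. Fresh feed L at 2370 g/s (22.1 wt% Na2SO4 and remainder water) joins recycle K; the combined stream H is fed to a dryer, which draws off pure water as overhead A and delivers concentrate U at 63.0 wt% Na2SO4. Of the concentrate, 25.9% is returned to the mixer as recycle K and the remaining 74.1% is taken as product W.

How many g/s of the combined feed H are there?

2661 g/s

Overall Na2SO4 balance (none leaves overhead): Na2SO4 in fresh feed = Na2SO4 in product, i.e. 2370×0.221 = (1−0.259)·U·0.630.
U = 523.77/(0.630×0.741) = 1122 g/s.
Recycle K = 0.259×1122 = 290.59 g/s.
Combined feed H = 2370 + 290.59 = 2660.6 g/s.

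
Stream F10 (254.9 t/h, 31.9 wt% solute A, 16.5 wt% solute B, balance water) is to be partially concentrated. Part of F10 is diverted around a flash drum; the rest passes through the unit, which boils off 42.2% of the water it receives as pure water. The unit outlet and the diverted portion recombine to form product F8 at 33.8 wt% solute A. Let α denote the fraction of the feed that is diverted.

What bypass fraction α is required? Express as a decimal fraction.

0.742

All 254.9×0.319 = 81.313 t/h of solute A reaches F8, so F8 = 81.313/0.338 = 240.57 t/h and vapour = 14.329 t/h.
The evaporator receives (1−α)·254.9 of feed at 0.516 water and removes 0.422 of that water:
0.422×0.516×(1−α)×254.9 = 14.329
(1−α) = 14.329/55.505 = 0.2582;  α = 0.7418.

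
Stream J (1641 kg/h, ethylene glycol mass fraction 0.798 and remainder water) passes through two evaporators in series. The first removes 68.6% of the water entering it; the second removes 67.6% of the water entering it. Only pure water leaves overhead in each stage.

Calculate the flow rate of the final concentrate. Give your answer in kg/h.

1343 kg/h

water in feed = 1641×0.202 = 331.48 kg/h.
After stage 1: water left = (1−0.686)×331.48 = 104.09; stream total = 1413.6 kg/h.
After stage 2: water left = (1−0.676)×104.09 = 33.724; final concentrate = 1343.2 kg/h.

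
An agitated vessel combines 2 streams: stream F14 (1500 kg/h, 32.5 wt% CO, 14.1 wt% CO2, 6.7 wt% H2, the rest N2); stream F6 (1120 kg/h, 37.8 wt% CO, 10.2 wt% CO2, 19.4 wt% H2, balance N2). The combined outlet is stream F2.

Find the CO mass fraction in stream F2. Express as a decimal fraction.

Total flow out = 1500 + 1120 = 2620 kg/h.
CO in = 1500×0.325 + 1120×0.378 = 910.86 kg/h.
CO mass fraction in F2 = 910.86/2620 = 0.3477.

0.3477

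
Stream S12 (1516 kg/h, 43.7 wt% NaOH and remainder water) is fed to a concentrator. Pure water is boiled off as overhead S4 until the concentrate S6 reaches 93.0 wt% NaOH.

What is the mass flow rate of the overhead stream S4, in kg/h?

NaOH is conserved: 1516×0.437 = 662.49 kg/h all reports to the concentrate.
Concentrate = 662.49/(target fraction) = 712.36 kg/h.
Overhead = 1516 − 712.36 = 803.64 kg/h.

803.6 kg/h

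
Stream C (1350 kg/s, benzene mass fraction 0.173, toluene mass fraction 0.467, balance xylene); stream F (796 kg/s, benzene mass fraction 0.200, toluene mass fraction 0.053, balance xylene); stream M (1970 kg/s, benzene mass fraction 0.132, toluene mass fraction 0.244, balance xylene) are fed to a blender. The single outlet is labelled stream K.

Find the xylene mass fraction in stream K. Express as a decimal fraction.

Total flow out = 1350 + 796 + 1970 = 4116 kg/s.
xylene in = 1350×0.360 + 796×0.747 + 1970×0.624 = 2309.9 kg/s.
xylene mass fraction in K = 2309.9/4116 = 0.561.

0.561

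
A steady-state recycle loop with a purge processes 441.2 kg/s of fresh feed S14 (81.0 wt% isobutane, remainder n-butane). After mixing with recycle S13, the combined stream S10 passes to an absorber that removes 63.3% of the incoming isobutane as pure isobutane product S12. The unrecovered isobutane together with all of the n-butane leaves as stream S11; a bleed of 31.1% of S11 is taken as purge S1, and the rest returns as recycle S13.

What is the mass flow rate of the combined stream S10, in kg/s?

747.9 kg/s

n-butane enters only via S14 and leaves only via the purge: 441.2×0.190 = 0.311×(n-butane in S11), and the absorber passes all n-butane, so n-butane in S10 = n-butane in S11 = 269.54 kg/s.
isobutane in S10: m_A = 441.2×0.810 + (1−0.311)·(1−0.633)·m_A, so m_A = 357.37/0.7471 = 478.32 kg/s.
S10 = 478.32 + 269.54 = 747.87 kg/s.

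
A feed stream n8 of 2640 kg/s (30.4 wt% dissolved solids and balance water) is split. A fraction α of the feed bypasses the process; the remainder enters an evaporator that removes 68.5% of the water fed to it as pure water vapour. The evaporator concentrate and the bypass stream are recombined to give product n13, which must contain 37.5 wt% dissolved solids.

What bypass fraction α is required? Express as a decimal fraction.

All 2640×0.304 = 802.56 kg/s of dissolved solids reaches n13, so n13 = 802.56/0.375 = 2140.2 kg/s and vapour = 499.84 kg/s.
The evaporator receives (1−α)·2640 of feed at 0.696 water and removes 0.685 of that water:
0.685×0.696×(1−α)×2640 = 499.84
(1−α) = 499.84/1258.6 = 0.3971;  α = 0.6029.

0.603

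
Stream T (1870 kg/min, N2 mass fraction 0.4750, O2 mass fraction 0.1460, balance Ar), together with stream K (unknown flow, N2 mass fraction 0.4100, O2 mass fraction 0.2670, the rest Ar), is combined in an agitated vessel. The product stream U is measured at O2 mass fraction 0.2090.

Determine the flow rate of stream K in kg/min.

2031 kg/min

Let K be the unknown flow. Total out = 1870 + K.
O2 balance: 273.02 + 0.267·K = 0.209·(1870 + K)
(0.267 − 0.209)·K = 0.209×1870 − 273.02 = 117.81
K = 117.81 / 0.058 = 2031.2 kg/min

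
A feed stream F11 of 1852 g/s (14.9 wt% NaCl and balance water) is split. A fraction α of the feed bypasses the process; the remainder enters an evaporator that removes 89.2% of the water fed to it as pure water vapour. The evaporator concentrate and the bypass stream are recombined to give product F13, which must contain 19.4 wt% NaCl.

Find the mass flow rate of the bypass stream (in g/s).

1286 g/s

All 1852×0.149 = 275.95 g/s of NaCl reaches F13, so F13 = 275.95/0.194 = 1422.4 g/s and vapour = 429.59 g/s.
The evaporator receives (1−α)·1852 of feed at 0.851 water and removes 0.892 of that water:
0.892×0.851×(1−α)×1852 = 429.59
(1−α) = 429.59/1405.8 = 0.3056;  α = 0.6944.
Bypass flow = 0.6944×1852 = 1286.1 g/s.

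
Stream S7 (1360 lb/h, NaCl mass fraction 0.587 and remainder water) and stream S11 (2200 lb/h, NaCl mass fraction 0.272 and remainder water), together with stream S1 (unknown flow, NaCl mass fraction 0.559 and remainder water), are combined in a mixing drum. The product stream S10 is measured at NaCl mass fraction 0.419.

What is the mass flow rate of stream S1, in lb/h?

678 lb/h

Let S1 be the unknown flow. Total out = 3560 + S1.
NaCl balance: 1396.7 + 0.559·S1 = 0.419·(3560 + S1)
(0.559 − 0.419)·S1 = 0.419×3560 − 1396.7 = 94.92
S1 = 94.92 / 0.140 = 678 lb/h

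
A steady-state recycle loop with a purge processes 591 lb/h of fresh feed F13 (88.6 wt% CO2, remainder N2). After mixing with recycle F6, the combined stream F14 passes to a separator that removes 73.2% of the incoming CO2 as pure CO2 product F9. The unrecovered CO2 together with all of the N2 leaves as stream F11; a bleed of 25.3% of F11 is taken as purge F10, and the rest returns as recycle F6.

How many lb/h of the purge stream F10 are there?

N2 enters only via F13 and leaves only via the purge: 591×0.114 = 0.253×(N2 in F11), and the separator passes all N2, so N2 in F14 = N2 in F11 = 266.3 lb/h.
CO2 in F14: m_A = 591×0.886 + (1−0.253)·(1−0.732)·m_A, so m_A = 523.63/0.7998 = 654.69 lb/h.
F11 = (1−0.732)×654.69 + 266.3 = 441.76 lb/h.
Purge F10 = 0.253×441.76 = 111.76 lb/h.

111.8 lb/h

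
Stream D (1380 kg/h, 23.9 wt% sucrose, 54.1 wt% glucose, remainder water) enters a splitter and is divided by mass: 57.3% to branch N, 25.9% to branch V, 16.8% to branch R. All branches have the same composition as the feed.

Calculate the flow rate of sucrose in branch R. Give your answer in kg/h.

Branch R total = 0.168×1380 = 231.84 kg/h.
sucrose in R = 0.239×231.84 = 55.41 kg/h.

55.41 kg/h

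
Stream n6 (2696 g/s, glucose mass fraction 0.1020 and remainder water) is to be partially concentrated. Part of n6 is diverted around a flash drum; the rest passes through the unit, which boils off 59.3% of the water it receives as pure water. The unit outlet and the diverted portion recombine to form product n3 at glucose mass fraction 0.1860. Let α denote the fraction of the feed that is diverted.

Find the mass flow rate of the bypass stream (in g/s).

409.6 g/s

All 2696×0.102 = 274.99 g/s of glucose reaches n3, so n3 = 274.99/0.186 = 1478.5 g/s and vapour = 1217.5 g/s.
The evaporator receives (1−α)·2696 of feed at 0.898 water and removes 0.593 of that water:
0.593×0.898×(1−α)×2696 = 1217.5
(1−α) = 1217.5/1435.7 = 0.8481;  α = 0.1519.
Bypass flow = 0.1519×2696 = 409.58 g/s.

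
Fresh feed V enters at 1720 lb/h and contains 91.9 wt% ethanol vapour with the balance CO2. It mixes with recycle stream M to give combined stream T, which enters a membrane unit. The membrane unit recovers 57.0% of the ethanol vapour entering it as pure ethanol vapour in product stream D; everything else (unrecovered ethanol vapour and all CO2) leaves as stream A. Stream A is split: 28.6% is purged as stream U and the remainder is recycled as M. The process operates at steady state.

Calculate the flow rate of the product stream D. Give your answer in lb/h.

ethanol vapour in T: m_A = 1720×0.919 + (1−0.286)·(1−0.570)·m_A, so m_A = 1580.7/0.6930 = 2281 lb/h.
Product D = 0.570×2281 = 1300.2 lb/h.

1300 lb/h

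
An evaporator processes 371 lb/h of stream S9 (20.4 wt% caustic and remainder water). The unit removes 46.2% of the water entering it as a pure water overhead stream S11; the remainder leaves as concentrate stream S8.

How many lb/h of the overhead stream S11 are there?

136.4 lb/h

water entering = 371×0.796 = 295.32 lb/h; overhead removed = 0.462×295.32 = 136.44 lb/h.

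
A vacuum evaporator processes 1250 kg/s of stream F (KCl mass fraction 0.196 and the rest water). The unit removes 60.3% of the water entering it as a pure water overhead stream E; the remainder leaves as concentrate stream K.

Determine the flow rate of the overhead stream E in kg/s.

606 kg/s

water entering = 1250×0.804 = 1005 kg/s; overhead removed = 0.603×1005 = 606.02 kg/s.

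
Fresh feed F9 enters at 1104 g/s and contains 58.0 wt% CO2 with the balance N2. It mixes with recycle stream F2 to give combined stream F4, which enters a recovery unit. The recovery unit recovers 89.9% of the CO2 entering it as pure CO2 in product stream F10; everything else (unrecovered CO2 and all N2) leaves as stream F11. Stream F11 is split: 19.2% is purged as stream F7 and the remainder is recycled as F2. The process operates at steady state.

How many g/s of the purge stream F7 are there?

477.2 g/s

N2 enters only via F9 and leaves only via the purge: 1104×0.420 = 0.192×(N2 in F11), and the recovery unit passes all N2, so N2 in F4 = N2 in F11 = 2415 g/s.
CO2 in F4: m_A = 1104×0.580 + (1−0.192)·(1−0.899)·m_A, so m_A = 640.32/0.9184 = 697.22 g/s.
F11 = (1−0.899)×697.22 + 2415 = 2485.4 g/s.
Purge F7 = 0.192×2485.4 = 477.2 g/s.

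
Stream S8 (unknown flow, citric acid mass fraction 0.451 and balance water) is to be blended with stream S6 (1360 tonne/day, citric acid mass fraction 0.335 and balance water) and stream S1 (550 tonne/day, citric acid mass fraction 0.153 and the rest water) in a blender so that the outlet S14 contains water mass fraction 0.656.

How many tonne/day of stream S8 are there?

1096 tonne/day

Let S8 be the unknown flow. Total out = 1910 + S8.
water balance: 1370.2 + 0.549·S8 = 0.656·(1910 + S8)
(0.549 − 0.656)·S8 = 0.656×1910 − 1370.2 = -117.29
S8 = -117.29 / -0.107 = 1096.2 tonne/day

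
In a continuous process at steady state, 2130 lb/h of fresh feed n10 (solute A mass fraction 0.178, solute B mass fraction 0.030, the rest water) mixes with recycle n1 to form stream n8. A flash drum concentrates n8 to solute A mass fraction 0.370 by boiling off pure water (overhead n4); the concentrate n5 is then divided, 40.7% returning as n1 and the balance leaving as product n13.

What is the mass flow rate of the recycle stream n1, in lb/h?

Overall solute A balance (none leaves overhead): solute A in fresh feed = solute A in product, i.e. 2130×0.178 = (1−0.407)·n5·0.370.
n5 = 379.14/(0.370×0.593) = 1728 lb/h.
Recycle n1 = 0.407×1728 = 703.3 lb/h.

703.3 lb/h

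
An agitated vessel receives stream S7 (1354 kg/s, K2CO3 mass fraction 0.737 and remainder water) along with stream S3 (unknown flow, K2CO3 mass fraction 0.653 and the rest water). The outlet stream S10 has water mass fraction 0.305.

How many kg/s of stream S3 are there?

1354 kg/s

Let S3 be the unknown flow. Total out = 1354 + S3.
water balance: 356.1 + 0.347·S3 = 0.305·(1354 + S3)
(0.347 − 0.305)·S3 = 0.305×1354 − 356.1 = 56.868
S3 = 56.868 / 0.042 = 1354 kg/s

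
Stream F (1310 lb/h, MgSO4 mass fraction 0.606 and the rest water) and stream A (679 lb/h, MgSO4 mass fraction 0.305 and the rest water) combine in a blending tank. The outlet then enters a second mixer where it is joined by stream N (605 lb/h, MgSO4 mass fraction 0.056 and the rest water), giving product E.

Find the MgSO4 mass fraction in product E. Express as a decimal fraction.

Overall, product flow = 2594 lb/h.
MgSO4 in = 1310×0.606 + 679×0.305 + 605×0.056 = 1034.8 lb/h.
MgSO4 fraction in E = 0.399.

0.399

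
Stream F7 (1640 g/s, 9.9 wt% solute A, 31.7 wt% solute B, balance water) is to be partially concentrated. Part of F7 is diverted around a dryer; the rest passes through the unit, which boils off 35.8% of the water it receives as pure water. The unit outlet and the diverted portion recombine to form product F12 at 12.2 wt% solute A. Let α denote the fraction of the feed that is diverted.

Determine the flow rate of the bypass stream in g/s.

All 1640×0.099 = 162.36 g/s of solute A reaches F12, so F12 = 162.36/0.122 = 1330.8 g/s and vapour = 309.18 g/s.
The evaporator receives (1−α)·1640 of feed at 0.584 water and removes 0.358 of that water:
0.358×0.584×(1−α)×1640 = 309.18
(1−α) = 309.18/342.88 = 0.9017;  α = 0.0983.
Bypass flow = 0.0983×1640 = 161.18 g/s.

161.2 g/s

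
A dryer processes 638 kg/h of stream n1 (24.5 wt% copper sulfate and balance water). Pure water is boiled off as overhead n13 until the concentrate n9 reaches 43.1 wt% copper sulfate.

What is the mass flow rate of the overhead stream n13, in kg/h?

copper sulfate is conserved: 638×0.245 = 156.31 kg/h all reports to the concentrate.
Concentrate = 156.31/(target fraction) = 362.67 kg/h.
Overhead = 638 − 362.67 = 275.33 kg/h.

275.3 kg/h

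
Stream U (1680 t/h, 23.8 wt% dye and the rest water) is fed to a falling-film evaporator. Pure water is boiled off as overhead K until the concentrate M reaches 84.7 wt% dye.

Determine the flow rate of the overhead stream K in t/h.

1208 t/h

dye is conserved: 1680×0.238 = 399.84 t/h all reports to the concentrate.
Concentrate = 399.84/(target fraction) = 472.07 t/h.
Overhead = 1680 − 472.07 = 1207.9 t/h.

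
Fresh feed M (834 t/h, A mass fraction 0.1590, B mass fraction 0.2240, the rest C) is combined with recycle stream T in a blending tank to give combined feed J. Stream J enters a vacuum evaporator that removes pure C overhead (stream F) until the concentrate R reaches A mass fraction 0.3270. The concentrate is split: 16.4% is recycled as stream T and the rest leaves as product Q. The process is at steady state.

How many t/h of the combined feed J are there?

Overall A balance (none leaves overhead): A in fresh feed = A in product, i.e. 834×0.159 = (1−0.164)·R·0.327.
R = 132.61/(0.327×0.836) = 485.08 t/h.
Recycle T = 0.164×485.08 = 79.552 t/h.
Combined feed J = 834 + 79.552 = 913.55 t/h.

913.6 t/h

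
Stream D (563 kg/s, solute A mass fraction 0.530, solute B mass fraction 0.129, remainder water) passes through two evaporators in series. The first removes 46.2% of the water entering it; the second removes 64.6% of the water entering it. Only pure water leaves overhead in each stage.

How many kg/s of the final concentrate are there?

water in feed = 563×0.341 = 191.98 kg/s.
After stage 1: water left = (1−0.462)×191.98 = 103.29; stream total = 474.3 kg/s.
After stage 2: water left = (1−0.646)×103.29 = 36.564; final concentrate = 407.58 kg/s.

407.6 kg/s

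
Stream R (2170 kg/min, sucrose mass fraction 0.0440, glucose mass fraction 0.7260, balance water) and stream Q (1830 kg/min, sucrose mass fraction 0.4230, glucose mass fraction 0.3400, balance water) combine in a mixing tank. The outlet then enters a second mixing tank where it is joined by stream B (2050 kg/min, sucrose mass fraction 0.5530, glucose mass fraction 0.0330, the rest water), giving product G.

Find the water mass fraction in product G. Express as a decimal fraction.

0.2945

Overall, product flow = 6050 kg/min.
water in = 2170×0.230 + 1830×0.237 + 2050×0.414 = 1781.5 kg/min.
water fraction in G = 0.2945.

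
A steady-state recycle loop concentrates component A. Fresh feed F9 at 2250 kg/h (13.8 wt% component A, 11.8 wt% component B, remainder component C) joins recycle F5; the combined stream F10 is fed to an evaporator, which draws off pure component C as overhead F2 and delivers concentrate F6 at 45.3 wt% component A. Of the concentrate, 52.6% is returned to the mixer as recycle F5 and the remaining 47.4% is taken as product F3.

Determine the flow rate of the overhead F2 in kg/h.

1565 kg/h

Overall component A balance (none leaves overhead): component A in fresh feed = component A in product, i.e. 2250×0.138 = (1−0.526)·F6·0.453.
F6 = 310.5/(0.453×0.474) = 1446.1 kg/h.
Recycle F5 = 0.526×1446.1 = 760.63 kg/h.
Combined feed F10 = 2250 + 760.63 = 3010.6 kg/h.
Overhead F2 = F10 − F6 = 3010.6 − 1446.1 = 1564.6 kg/h.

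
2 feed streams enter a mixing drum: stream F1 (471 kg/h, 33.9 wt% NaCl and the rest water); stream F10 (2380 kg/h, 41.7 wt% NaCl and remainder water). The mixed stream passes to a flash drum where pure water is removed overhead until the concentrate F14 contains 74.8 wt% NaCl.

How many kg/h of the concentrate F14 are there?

1540 kg/h

NaCl entering = 471×0.339 + 2380×0.417 = 1152.1 kg/h.
All NaCl reports to F14, so F14 = 1152.1/0.748 = 1540.3 kg/h.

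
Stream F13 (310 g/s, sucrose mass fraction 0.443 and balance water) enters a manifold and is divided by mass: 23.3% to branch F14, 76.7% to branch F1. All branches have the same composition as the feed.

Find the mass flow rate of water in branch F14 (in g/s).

40.23 g/s

Branch F14 total = 0.233×310 = 72.23 g/s.
water in F14 = 0.557×72.23 = 40.232 g/s.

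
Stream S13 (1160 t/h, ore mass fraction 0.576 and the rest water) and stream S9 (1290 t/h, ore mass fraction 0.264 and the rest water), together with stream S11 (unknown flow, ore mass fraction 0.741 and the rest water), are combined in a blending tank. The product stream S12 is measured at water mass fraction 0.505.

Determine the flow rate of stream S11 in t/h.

Let S11 be the unknown flow. Total out = 2450 + S11.
water balance: 1441.3 + 0.259·S11 = 0.505·(2450 + S11)
(0.259 − 0.505)·S11 = 0.505×2450 − 1441.3 = -204.03
S11 = -204.03 / -0.246 = 829.39 t/h

829.4 t/h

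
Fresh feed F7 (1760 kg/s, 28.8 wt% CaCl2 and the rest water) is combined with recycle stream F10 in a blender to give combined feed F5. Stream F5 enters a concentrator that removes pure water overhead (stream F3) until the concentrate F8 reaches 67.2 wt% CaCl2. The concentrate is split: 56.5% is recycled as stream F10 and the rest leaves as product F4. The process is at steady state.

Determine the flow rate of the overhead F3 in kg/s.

1006 kg/s

Overall CaCl2 balance (none leaves overhead): CaCl2 in fresh feed = CaCl2 in product, i.e. 1760×0.288 = (1−0.565)·F8·0.672.
F8 = 506.88/(0.672×0.435) = 1734 kg/s.
Recycle F10 = 0.565×1734 = 979.7 kg/s.
Combined feed F5 = 1760 + 979.7 = 2739.7 kg/s.
Overhead F3 = F5 − F8 = 2739.7 − 1734 = 1005.7 kg/s.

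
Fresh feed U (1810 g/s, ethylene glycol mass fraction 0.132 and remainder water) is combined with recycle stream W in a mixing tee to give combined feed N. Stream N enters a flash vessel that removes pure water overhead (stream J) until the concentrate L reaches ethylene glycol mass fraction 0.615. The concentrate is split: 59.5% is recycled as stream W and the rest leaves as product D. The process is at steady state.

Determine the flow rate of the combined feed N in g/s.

2381 g/s

Overall ethylene glycol balance (none leaves overhead): ethylene glycol in fresh feed = ethylene glycol in product, i.e. 1810×0.132 = (1−0.595)·L·0.615.
L = 238.92/(0.615×0.405) = 959.23 g/s.
Recycle W = 0.595×959.23 = 570.74 g/s.
Combined feed N = 1810 + 570.74 = 2380.7 g/s.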